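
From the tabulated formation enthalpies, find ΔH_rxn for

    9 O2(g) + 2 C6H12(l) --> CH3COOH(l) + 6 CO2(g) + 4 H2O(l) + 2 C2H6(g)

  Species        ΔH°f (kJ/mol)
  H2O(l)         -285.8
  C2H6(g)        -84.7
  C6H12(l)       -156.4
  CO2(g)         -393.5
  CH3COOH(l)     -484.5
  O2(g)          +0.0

Products: 1·(-484.5) + 6·(-393.5) + 4·(-285.8) + 2·(-84.7) = -4158.1
Reactants: 9·(+0.0) + 2·(-156.4) = -312.8
ΔH_rxn = (-4158.1) − (-312.8) = -3845.3 kJ/mol

ΔH_rxn = -3845.3 kJ/mol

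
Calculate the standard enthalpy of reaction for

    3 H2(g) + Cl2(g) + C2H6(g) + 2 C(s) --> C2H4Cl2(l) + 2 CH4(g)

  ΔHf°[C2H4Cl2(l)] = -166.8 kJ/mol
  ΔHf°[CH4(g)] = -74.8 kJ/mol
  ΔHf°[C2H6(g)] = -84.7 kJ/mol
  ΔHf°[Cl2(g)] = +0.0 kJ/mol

Products: 1·(-166.8) + 2·(-74.8) = -316.4
Reactants: 3·(+0.0) + 1·(+0.0) + 1·(-84.7) + 2·(+0.0) = -84.7
ΔH° = (-316.4) − (-84.7) = -231.7 kJ/mol

ΔH° = -231.7 kJ/mol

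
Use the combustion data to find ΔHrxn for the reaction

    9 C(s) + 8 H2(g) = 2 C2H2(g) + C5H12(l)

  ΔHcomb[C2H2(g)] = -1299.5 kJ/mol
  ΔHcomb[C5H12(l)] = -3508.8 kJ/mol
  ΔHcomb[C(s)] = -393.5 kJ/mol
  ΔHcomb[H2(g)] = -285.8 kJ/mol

With combustion enthalpies, reactants minus products:
= [9·(-393.5) + 8·(-285.8)] − [2·(-1299.5) + 1·(-3508.8)]
= 279.9 kJ/mol

ΔHrxn = 279.9 kJ/mol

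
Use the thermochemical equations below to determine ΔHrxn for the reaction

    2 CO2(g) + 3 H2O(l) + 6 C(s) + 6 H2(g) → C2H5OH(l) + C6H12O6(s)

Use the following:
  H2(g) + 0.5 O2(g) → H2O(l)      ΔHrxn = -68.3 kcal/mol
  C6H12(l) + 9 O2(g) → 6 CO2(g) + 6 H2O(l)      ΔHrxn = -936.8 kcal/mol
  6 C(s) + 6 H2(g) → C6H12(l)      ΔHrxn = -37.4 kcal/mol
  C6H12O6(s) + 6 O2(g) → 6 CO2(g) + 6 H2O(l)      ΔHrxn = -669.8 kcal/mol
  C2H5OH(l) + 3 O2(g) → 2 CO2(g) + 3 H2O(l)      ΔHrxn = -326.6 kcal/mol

equation 1: not needed.
equation 2 as written: -936.8 kcal/mol
equation 3 as written (C(s) already on the reactant side): -37.4 kcal/mol
equation 4 reversed (reverse to put C6H12O6(s) on the product side): +669.8 kcal/mol
equation 5 reversed (reverse to put C2H5OH(l) on the product side): +326.6 kcal/mol
ΔHrxn = (1)·(-936.8) + (1)·(-37.4) + (-1)·(-669.8) + (-1)·(-326.6) = 22.2 kcal/mol

ΔHrxn = 22.2 kcal/mol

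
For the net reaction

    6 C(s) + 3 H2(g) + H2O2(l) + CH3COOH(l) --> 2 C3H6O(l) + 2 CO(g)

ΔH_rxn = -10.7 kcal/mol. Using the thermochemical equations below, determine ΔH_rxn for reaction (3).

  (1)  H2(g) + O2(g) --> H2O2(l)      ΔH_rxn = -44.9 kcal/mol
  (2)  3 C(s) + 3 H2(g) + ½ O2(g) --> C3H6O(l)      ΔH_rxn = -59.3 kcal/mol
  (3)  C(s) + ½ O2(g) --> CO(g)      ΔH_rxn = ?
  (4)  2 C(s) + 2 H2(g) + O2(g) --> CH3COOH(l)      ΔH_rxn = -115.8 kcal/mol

(1) reversed (reverse to put H2O2(l) on the reactant side): +44.9 kcal/mol
(2) × 2 (scale by 2 for the 2 C3H6O(l)): (2)·(-59.3) = -118.6 kcal/mol
(3) × 2 (×2 to match 2 CO(g) in the target): contributes 2·x
(4) reversed (CH3COOH(l) must end up as a reactant): +115.8 kcal/mol
-10.7 = (+44.9) + (-118.6) + (+115.8) + 2·x
x = (-10.7 − (+42.1)) / (2) = -26.4 kcal/mol

ΔH_rxn = -26.4 kcal/mol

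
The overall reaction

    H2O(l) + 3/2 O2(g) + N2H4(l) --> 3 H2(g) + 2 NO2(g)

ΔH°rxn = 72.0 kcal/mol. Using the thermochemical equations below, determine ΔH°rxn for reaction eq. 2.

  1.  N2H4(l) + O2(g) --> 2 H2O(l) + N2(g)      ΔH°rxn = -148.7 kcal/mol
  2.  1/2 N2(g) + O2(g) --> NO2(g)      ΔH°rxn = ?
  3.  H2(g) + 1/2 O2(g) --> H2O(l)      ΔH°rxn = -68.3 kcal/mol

eq. 1 as written: -148.7 kcal/mol
eq. 2 × 2: contributes 2·x
eq. 3 reversed and × 3: (-3)·(-68.3) = +204.9 kcal/mol
+72.0 = (-148.7) + (+204.9) + 2·x
x = (+72.0 − (+56.2)) / (2) = 7.9 kcal/mol

ΔH°rxn = 7.9 kcal/mol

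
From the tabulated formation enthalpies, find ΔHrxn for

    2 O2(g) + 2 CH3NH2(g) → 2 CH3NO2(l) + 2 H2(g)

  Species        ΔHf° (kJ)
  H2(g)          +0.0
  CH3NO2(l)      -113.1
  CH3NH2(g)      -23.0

ΔHrxn = -180.2 kJ

Products: 2·(-113.1) + 2·(+0.0) = -226.2
Reactants: 2·(+0.0) + 2·(-23.0) = -46.0
ΔHrxn = (-226.2) − (-46.0) = -180.2 kJ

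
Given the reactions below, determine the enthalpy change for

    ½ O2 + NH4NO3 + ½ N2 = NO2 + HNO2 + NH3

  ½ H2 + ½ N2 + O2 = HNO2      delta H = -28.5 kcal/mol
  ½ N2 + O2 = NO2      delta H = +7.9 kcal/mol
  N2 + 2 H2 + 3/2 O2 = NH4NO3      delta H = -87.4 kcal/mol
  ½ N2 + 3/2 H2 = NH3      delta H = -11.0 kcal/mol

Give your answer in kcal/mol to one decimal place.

equation 1 as written: -28.5 kcal/mol
equation 2 as written: +7.9 kcal/mol
equation 3 reversed: +87.4 kcal/mol
equation 4 as written: -11.0 kcal/mol
Summing the manipulated equations, delta H = (1)·(-28.5) + (1)·(+7.9) + (-1)·(-87.4) + (1)·(-11.0) = 55.8 kcal/mol

delta H = 55.8 kcal/mol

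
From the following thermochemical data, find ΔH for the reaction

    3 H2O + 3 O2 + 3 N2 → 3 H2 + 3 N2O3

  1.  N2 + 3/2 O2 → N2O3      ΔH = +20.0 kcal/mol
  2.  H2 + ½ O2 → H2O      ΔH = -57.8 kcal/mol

eq. 1 × 3: (3)·(+20.0) = +60.0 kcal/mol
eq. 2 reversed and × 3: (-3)·(-57.8) = +173.4 kcal/mol
Combining the equations, ΔH = (3)·(+20.0) + (-3)·(-57.8) = 233.4 kcal/mol

ΔH = 233.4 kcal/mol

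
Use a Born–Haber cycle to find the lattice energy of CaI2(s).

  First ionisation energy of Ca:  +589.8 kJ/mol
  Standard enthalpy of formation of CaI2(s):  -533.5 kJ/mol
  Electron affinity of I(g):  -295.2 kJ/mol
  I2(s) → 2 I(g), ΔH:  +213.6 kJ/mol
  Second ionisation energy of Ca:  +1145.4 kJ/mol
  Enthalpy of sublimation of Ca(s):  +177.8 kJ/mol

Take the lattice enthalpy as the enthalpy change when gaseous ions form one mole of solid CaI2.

U = -2069.7 kJ/mol

ΔHf° = 1·ΔHsub + 1·(ΣIE) + 1·D(I2) + 2·EA + U
-533.5 = 1·(+177.8) + 1·(+1735.2) + 1·(+213.6) + 2·(-295.2) + U
U = -533.5 − (+1536.2) = -2069.7 kJ/mol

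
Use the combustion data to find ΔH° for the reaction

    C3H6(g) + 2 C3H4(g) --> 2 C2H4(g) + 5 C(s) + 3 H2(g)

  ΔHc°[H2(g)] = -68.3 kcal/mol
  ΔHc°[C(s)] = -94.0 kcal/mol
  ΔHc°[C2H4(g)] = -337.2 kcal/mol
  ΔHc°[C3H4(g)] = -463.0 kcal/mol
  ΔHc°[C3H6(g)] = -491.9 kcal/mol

ΔH° = -68.6 kcal/mol

Using ΔH = Σ nΔHc°(reactants) − Σ nΔHc°(products):
= [1·(-491.9) + 2·(-463.0)] − [2·(-337.2) + 5·(-94.0) + 3·(-68.3)]
= -68.6 kcal/mol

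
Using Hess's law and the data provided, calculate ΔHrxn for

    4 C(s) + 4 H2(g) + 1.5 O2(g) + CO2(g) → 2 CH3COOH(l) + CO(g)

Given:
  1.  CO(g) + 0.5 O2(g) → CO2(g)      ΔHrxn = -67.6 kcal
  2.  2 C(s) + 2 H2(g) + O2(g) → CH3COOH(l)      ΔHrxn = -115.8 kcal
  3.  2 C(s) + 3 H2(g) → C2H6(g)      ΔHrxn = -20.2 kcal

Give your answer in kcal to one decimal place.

eq. 1 reversed: +67.6 kcal
eq. 2 × 2: (2)·(-115.8) = -231.6 kcal
eq. 3: not needed.
ΔHrxn = (-1)·(-67.6) + (2)·(-115.8) = -164.0 kcal

ΔHrxn = -164.0 kcal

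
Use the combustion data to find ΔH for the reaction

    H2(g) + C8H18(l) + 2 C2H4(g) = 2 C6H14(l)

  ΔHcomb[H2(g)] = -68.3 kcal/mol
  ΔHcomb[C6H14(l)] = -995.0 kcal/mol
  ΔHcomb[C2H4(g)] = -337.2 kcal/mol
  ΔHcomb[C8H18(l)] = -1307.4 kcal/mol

ΔH = -60.1 kcal/mol

Using ΔH = Σ nΔHc°(reactants) − Σ nΔHc°(products):
= [1·(-68.3) + 1·(-1307.4) + 2·(-337.2)] − [2·(-995.0)]
= -60.1 kcal/mol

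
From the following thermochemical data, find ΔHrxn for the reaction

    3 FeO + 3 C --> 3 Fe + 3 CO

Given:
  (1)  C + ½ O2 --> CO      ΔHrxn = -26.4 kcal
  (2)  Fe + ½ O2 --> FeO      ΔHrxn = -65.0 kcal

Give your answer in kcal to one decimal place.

(1) × 3: (3)·(-26.4) = -79.2 kcal
(2) reversed and × 3: (-3)·(-65.0) = +195.0 kcal
Since enthalpy is a state function, ΔHrxn = (3)·(-26.4) + (-3)·(-65.0) = 115.8 kcal

ΔHrxn = 115.8 kcal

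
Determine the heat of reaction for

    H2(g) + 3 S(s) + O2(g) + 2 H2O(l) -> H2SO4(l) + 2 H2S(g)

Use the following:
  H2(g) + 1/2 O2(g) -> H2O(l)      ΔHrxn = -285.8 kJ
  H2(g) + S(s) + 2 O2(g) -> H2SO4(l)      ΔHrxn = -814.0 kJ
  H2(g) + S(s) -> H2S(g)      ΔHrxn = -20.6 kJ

equation 1 reversed and × 2: (-2)·(-285.8) = +571.6 kJ
equation 2 as written: -814.0 kJ
equation 3 × 2: (2)·(-20.6) = -41.2 kJ
Summing the manipulated equations, ΔHrxn = (-2)·(-285.8) + (1)·(-814.0) + (2)·(-20.6) = -283.6 kJ

ΔHrxn = -283.6 kJ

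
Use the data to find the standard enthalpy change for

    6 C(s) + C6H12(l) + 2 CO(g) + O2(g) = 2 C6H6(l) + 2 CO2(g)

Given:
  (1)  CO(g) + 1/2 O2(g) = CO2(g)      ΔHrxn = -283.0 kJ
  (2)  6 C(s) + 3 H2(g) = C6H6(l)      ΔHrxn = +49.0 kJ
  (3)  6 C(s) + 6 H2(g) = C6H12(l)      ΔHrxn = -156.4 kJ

(1) × 2 (scale by 2 for the 2 CO(g)): (2)·(-283.0) = -566.0 kJ
(2) × 2 (scale by 2 for the 2 C6H6(l)): (2)·(+49.0) = +98.0 kJ
(3) reversed (reverse to put C6H12(l) on the reactant side): +156.4 kJ
ΔHrxn = (2)·(-283.0) + (2)·(+49.0) + (-1)·(-156.4) = -311.6 kJ

ΔHrxn = -311.6 kJ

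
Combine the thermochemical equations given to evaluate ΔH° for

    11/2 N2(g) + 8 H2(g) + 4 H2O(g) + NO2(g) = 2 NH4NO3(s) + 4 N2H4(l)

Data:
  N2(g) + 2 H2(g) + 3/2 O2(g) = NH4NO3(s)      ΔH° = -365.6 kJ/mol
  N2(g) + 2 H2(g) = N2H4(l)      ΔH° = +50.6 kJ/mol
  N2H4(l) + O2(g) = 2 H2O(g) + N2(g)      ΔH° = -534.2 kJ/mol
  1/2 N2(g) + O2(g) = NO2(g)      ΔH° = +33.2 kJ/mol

equation 1 × 2: (2)·(-365.6) = -731.2 kJ/mol
equation 2 × 2: (2)·(+50.6) = +101.2 kJ/mol
equation 3 reversed and × 2: (-2)·(-534.2) = +1068.4 kJ/mol
equation 4 reversed: -33.2 kJ/mol
ΔH° = (2)·(-365.6) + (2)·(+50.6) + (-2)·(-534.2) + (-1)·(+33.2) = 405.2 kJ/mol

ΔH° = 405.2 kJ/mol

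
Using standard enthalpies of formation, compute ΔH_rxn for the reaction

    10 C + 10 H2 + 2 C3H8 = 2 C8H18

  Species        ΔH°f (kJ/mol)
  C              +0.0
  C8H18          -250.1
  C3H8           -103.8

ΔH_rxn = -292.6 kJ/mol

Products: 2·(-250.1) = -500.2
Reactants: 10·(+0.0) + 10·(+0.0) + 2·(-103.8) = -207.6
ΔH_rxn = (-500.2) − (-207.6) = -292.6 kJ/mol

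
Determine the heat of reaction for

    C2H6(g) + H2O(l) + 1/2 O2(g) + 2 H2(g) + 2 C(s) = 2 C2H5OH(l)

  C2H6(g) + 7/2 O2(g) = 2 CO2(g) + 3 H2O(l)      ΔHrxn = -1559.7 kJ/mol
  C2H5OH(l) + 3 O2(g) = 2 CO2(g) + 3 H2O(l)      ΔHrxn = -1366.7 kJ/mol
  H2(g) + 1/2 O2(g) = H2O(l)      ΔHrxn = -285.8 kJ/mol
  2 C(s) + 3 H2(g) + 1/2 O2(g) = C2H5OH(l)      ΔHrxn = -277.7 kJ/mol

ΔHrxn = -184.9 kJ/mol

equation 1 as written (C2H6(g) already on the reactant side): -1559.7 kJ/mol
equation 2 reversed: +1366.7 kJ/mol
equation 3 reversed: +285.8 kJ/mol
equation 4 as written (C(s) already on the reactant side): -277.7 kJ/mol
ΔHrxn = (-1559.7) + (+1366.7) + (+285.8) + (-277.7) = -184.9 kJ/mol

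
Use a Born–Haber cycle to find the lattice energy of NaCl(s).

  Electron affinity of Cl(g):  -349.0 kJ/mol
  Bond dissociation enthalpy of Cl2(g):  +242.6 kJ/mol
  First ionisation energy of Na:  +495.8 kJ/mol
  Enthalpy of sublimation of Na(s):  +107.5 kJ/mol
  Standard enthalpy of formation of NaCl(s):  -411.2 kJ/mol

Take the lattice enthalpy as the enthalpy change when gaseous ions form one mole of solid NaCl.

U = -786.8 kJ/mol

ΔHf° = 1·ΔHsub + 1·(ΣIE) + 1/2·D(Cl2) + 1·EA + U
-411.2 = 1·(+107.5) + 1·(+495.8) + 1/2·(+242.6) + 1·(-349.0) + U
U = -411.2 − (+375.6) = -786.8 kJ/mol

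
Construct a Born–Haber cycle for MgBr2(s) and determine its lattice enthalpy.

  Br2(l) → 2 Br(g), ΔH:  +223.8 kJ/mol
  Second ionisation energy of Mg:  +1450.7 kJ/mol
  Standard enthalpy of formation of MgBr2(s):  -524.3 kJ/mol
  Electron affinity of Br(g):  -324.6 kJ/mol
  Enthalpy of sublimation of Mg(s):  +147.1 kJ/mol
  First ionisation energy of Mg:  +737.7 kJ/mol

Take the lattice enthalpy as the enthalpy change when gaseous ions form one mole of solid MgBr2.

ΔHf° = 1·ΔHsub + 1·(ΣIE) + 1·D(Br2) + 2·EA + U
-524.3 = 1·(+147.1) + 1·(+2188.4) + 1·(+223.8) + 2·(-324.6) + U
U = -524.3 − (+1910.1) = -2434.4 kJ/mol

U = -2434.4 kJ/mol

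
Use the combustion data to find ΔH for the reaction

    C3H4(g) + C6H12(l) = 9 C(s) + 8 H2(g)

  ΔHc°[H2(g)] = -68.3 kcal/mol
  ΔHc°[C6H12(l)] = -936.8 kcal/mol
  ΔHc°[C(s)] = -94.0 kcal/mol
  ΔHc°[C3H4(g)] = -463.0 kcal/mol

ΔH = -7.4 kcal/mol

With combustion enthalpies, reactants minus products:
= [1·(-463.0) + 1·(-936.8)] − [9·(-94.0) + 8·(-68.3)]
= -7.4 kcal/mol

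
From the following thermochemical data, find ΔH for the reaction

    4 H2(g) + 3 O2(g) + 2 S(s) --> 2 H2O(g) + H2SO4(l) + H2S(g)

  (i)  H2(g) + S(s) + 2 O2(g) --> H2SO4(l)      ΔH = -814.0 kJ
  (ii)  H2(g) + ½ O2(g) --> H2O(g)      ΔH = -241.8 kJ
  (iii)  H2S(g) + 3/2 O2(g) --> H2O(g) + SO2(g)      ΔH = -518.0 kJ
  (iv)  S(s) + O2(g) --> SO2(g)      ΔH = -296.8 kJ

ΔH = -1318.2 kJ

(i) as written: -814.0 kJ
(ii) × 3: (3)·(-241.8) = -725.4 kJ
(iii) reversed: +518.0 kJ
(iv) as written: -296.8 kJ
Since enthalpy is a state function, ΔH = (-814.0) + (-725.4) + (+518.0) + (-296.8) = -1318.2 kJ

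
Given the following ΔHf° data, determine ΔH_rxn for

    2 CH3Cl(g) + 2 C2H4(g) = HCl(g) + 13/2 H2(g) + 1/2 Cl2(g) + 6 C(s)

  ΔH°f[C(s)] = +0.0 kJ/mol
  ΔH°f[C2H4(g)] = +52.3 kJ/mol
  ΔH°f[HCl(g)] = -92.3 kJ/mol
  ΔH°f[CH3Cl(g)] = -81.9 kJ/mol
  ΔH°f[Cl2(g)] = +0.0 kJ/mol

ΔH_rxn = -33.1 kJ/mol

Products: 1·(-92.3) + 13/2·(+0.0) + 1/2·(+0.0) + 6·(+0.0) = -92.3
Reactants: 2·(-81.9) + 2·(+52.3) = -59.2
ΔH_rxn = (-92.3) − (-59.2) = -33.1 kJ/mol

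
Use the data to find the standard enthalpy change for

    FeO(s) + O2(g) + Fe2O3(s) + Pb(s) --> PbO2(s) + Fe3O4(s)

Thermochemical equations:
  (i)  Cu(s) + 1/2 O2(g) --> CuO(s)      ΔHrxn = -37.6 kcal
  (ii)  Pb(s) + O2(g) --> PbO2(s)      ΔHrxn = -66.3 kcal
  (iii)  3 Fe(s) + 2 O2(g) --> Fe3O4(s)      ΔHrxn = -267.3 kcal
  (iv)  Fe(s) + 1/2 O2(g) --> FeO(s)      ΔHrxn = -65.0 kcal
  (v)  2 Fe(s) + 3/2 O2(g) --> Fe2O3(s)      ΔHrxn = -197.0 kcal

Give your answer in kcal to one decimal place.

ΔHrxn = -71.6 kcal

(i): not needed (Cu(s) appears nowhere else).
(ii) as written (PbO2(s) already on the product side): -66.3 kcal
(iii) as written (Fe3O4(s) already on the product side): -267.3 kcal
(iv) reversed (FeO(s) must end up as a reactant): +65.0 kcal
(v) reversed (Fe2O3(s) must end up as a reactant): +197.0 kcal
Combining the equations, ΔHrxn = (1)·(-66.3) + (1)·(-267.3) + (-1)·(-65.0) + (-1)·(-197.0) = -71.6 kcal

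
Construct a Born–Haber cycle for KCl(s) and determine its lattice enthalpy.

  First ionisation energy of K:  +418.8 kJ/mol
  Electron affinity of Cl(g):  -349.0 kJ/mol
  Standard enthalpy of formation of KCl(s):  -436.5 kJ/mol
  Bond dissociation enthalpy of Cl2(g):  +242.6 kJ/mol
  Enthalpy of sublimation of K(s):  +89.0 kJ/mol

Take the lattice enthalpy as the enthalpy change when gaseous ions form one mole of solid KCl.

ΔHf° = 1·ΔHsub + 1·(ΣIE) + 1/2·D(Cl2) + 1·EA + U
-436.5 = 1·(+89.0) + 1·(+418.8) + 1/2·(+242.6) + 1·(-349.0) + U
U = -436.5 − (+280.1) = -716.6 kJ/mol

U = -716.6 kJ/mol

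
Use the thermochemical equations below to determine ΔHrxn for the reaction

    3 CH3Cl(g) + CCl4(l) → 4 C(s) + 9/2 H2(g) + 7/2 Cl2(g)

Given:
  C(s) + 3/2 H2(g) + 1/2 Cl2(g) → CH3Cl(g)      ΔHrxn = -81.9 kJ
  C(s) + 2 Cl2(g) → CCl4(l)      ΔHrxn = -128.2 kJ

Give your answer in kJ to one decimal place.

ΔHrxn = 373.9 kJ

equation 1 reversed and × 3 (reverse to put CH3Cl(g) on the reactant side; ×3 to match 3 CH3Cl(g) in the target): (-3)·(-81.9) = +245.7 kJ
equation 2 reversed (reverse to put CCl4(l) on the reactant side): +128.2 kJ
By Hess's law, ΔHrxn = (-3)·(-81.9) + (-1)·(-128.2) = 373.9 kJ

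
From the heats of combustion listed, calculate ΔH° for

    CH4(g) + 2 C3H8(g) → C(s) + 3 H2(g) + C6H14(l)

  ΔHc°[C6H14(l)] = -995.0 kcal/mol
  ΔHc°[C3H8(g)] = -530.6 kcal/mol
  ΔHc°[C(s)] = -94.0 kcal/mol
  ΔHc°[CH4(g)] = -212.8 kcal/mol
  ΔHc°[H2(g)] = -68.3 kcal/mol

With combustion enthalpies, reactants minus products:
= [1·(-212.8) + 2·(-530.6)] − [1·(-94.0) + 3·(-68.3) + 1·(-995.0)]
= 19.9 kcal/mol

ΔH° = 19.9 kcal/mol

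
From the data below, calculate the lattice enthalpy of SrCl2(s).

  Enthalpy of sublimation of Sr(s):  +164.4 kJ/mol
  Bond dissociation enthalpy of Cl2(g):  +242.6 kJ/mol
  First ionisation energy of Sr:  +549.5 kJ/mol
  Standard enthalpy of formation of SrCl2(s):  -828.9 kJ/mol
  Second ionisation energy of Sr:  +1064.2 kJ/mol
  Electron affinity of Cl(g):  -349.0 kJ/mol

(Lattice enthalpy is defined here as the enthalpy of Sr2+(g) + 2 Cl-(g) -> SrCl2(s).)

ΔHf° = 1·ΔHsub + 1·(ΣIE) + 1·D(Cl2) + 2·EA + U
-828.9 = 1·(+164.4) + 1·(+1613.7) + 1·(+242.6) + 2·(-349.0) + U
U = -828.9 − (+1322.7) = -2151.6 kJ/mol

U = -2151.6 kJ/mol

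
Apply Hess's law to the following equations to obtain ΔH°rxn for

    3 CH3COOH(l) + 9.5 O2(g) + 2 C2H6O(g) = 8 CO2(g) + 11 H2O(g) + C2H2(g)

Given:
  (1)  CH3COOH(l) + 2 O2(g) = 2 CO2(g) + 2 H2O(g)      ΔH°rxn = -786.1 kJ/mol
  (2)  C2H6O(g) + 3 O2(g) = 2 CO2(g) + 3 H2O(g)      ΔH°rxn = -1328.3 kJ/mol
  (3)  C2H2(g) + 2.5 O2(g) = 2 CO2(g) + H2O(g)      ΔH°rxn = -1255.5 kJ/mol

ΔH°rxn = -3759.4 kJ/mol

(1) × 3: (3)·(-786.1) = -2358.3 kJ/mol
(2) × 2: (2)·(-1328.3) = -2656.6 kJ/mol
(3) reversed: +1255.5 kJ/mol
ΔH°rxn = (-2358.3) + (-2656.6) + (+1255.5) = -3759.4 kJ/mol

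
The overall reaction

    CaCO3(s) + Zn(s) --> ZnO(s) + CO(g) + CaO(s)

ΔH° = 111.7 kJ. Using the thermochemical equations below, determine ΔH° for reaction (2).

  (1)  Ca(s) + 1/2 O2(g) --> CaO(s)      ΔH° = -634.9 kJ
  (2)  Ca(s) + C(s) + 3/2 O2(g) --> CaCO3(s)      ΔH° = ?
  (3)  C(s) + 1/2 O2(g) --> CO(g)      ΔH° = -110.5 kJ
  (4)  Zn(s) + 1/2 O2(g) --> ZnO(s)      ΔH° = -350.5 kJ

ΔH° = -1207.6 kJ

(1) as written (CaO(s) already on the product side): -634.9 kJ
(2) reversed (reverse to put CaCO3(s) on the reactant side): contributes −x
(3) as written (CO(g) already on the product side): -110.5 kJ
(4) as written (ZnO(s) already on the product side): -350.5 kJ
+111.7 = (-634.9) + (-110.5) + (-350.5) − x
x = (+111.7 − (-1095.9)) / (-1) = -1207.6 kJ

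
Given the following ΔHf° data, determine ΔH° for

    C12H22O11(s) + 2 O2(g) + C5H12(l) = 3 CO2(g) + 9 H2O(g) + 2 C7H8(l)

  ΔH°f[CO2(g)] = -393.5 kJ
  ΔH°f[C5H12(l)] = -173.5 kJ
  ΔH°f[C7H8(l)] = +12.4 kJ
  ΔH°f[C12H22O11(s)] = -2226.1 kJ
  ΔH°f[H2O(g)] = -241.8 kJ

ΔH° = -932.3 kJ

Products: 3·(-393.5) + 9·(-241.8) + 2·(+12.4) = -3331.9
Reactants: 1·(-2226.1) + 2·(+0.0) + 1·(-173.5) = -2399.6
ΔH° = (-3331.9) − (-2399.6) = -932.3 kJ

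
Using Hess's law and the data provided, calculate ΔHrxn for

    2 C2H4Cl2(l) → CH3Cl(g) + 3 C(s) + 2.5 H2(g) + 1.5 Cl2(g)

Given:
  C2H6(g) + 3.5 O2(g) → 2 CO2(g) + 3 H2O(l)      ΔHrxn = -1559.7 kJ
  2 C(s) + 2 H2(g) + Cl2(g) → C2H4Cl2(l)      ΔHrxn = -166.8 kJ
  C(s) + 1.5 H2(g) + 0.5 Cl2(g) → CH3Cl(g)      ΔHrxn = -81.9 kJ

ΔHrxn = 251.7 kJ

equation 1: not needed.
equation 2 reversed and × 2: (-2)·(-166.8) = +333.6 kJ
equation 3 as written: -81.9 kJ
ΔHrxn = (+333.6) + (-81.9) = 251.7 kJ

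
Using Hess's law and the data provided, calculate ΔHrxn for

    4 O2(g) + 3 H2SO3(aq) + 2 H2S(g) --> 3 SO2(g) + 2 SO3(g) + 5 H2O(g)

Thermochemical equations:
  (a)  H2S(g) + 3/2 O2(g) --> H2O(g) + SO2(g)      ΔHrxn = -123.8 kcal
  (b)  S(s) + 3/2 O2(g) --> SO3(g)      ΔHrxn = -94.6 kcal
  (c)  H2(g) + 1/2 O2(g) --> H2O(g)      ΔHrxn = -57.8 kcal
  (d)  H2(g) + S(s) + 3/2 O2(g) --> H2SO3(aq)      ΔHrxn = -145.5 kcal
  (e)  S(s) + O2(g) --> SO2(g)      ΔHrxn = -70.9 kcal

ΔHrxn = -244.6 kcal

(a) × 2 (scale by 2 for the 2 H2S(g)): (2)·(-123.8) = -247.6 kcal
(b) × 2 (×2 to match 2 SO3(g) in the target): (2)·(-94.6) = -189.2 kcal
(c) × 3: (3)·(-57.8) = -173.4 kcal
(d) reversed and × 3 (H2SO3(aq) must end up as a reactant; scale by 3 for the 3 H2SO3(aq)): (-3)·(-145.5) = +436.5 kcal
(e) as written: -70.9 kcal
ΔHrxn = (-247.6) + (-189.2) + (-173.4) + (+436.5) + (-70.9) = -244.6 kcal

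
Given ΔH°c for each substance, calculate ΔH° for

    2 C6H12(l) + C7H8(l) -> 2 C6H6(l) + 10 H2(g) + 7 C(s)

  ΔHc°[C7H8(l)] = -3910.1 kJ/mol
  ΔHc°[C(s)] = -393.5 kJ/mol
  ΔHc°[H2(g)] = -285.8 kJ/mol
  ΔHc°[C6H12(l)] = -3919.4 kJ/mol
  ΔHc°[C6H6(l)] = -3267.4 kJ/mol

ΔH° = 398.4 kJ/mol

With combustion enthalpies, reactants minus products:
= [2·(-3919.4) + 1·(-3910.1)] − [2·(-3267.4) + 10·(-285.8) + 7·(-393.5)]
= 398.4 kJ/mol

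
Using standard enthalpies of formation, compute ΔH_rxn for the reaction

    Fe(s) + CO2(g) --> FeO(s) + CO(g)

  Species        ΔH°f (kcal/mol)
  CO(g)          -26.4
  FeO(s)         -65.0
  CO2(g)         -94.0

ΔH_rxn = 2.6 kcal/mol

Products: 1·(-65.0) + 1·(-26.4) = -91.4
Reactants: 1·(+0.0) + 1·(-94.0) = -94.0
ΔH_rxn = (-91.4) − (-94.0) = 2.6 kcal/mol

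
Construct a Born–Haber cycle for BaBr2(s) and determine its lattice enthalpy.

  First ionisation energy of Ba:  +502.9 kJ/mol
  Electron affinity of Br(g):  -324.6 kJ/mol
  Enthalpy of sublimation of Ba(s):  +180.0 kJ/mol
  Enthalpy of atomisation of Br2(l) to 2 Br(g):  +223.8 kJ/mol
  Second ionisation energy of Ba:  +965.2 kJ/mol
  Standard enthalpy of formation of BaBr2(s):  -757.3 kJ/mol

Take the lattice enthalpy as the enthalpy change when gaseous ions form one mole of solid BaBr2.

U = -1980.0 kJ/mol

ΔHf° = 1·ΔHsub + 1·(ΣIE) + 1·D(Br2) + 2·EA + U
-757.3 = 1·(+180.0) + 1·(+1468.1) + 1·(+223.8) + 2·(-324.6) + U
U = -757.3 − (+1222.7) = -1980.0 kJ/mol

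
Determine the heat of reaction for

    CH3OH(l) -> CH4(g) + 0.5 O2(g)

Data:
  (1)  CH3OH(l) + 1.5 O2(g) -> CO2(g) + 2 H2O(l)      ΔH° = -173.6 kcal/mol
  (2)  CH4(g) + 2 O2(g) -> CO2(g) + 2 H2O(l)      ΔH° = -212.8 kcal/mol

(1) as written: -173.6 kcal/mol
(2) reversed: +212.8 kcal/mol
ΔH° = (-173.6) + (+212.8) = 39.2 kcal/mol

ΔH° = 39.2 kcal/mol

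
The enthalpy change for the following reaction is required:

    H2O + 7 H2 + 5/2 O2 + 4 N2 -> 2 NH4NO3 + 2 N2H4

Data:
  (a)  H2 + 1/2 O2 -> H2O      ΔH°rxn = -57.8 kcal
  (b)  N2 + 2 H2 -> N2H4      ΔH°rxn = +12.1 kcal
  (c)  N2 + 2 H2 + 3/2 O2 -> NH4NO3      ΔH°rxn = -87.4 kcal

ΔH°rxn = -92.8 kcal

(a) reversed: +57.8 kcal
(b) × 2: (2)·(+12.1) = +24.2 kcal
(c) × 2: (2)·(-87.4) = -174.8 kcal
ΔH°rxn = (-1)·(-57.8) + (2)·(+12.1) + (2)·(-87.4) = -92.8 kcal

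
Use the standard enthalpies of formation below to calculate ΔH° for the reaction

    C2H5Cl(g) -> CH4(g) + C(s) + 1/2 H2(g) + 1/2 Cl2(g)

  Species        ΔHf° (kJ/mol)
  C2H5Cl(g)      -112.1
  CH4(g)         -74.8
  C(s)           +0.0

Products: 1·(-74.8) + 1·(+0.0) + 1/2·(+0.0) + 1/2·(+0.0) = -74.8
Reactants: 1·(-112.1) = -112.1
ΔH° = (-74.8) − (-112.1) = 37.3 kJ/mol

ΔH° = 37.3 kJ/mol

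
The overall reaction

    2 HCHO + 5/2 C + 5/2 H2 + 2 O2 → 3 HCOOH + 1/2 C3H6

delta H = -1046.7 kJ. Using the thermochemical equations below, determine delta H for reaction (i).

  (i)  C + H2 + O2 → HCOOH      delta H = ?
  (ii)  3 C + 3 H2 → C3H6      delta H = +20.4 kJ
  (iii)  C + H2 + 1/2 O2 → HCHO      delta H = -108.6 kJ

delta H = -424.7 kJ

(i) × 3 (×3 to match 3 HCOOH in the target): contributes 3·x
(ii) × 1/2 (scale by 1/2 for the 1/2 C3H6): (1/2)·(+20.4) = +10.2 kJ
(iii) reversed and × 2 (reverse to put HCHO on the reactant side; ×2 to match 2 HCHO in the target): (-2)·(-108.6) = +217.2 kJ
-1046.7 = (+10.2) + (+217.2) + 3·x
x = (-1046.7 − (+227.4)) / (3) = -424.7 kJ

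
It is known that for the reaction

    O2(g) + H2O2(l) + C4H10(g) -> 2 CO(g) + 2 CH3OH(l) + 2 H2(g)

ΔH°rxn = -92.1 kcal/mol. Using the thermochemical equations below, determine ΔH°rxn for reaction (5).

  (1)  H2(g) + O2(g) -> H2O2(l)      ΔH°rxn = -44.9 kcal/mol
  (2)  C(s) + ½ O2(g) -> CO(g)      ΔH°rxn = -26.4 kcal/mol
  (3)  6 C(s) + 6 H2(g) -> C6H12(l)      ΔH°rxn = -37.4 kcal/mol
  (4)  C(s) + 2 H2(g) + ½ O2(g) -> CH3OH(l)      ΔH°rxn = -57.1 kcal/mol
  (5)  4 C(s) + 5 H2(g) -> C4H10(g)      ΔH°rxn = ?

ΔH°rxn = -30.0 kcal/mol

(1) reversed (reverse to put H2O2(l) on the reactant side): +44.9 kcal/mol
(2) × 2 (×2 to match 2 CO(g) in the target): (2)·(-26.4) = -52.8 kcal/mol
(3): not needed (C6H12(l) appears nowhere else).
(4) × 2 (×2 to match 2 CH3OH(l) in the target): (2)·(-57.1) = -114.2 kcal/mol
(5) reversed (C4H10(g) must end up as a reactant): contributes −x
-92.1 = (+44.9) + (-52.8) + (-114.2) − x
x = (-92.1 − (-122.1)) / (-1) = -30.0 kcal/mol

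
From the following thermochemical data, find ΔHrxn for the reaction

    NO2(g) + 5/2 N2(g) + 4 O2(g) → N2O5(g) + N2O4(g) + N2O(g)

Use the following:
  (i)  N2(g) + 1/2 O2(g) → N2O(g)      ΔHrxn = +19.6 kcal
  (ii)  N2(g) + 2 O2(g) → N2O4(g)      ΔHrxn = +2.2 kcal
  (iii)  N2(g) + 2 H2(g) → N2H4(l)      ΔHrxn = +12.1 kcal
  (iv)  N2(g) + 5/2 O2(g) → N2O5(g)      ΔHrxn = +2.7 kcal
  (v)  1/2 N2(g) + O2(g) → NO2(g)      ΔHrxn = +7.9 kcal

(i) as written: +19.6 kcal
(ii) as written: +2.2 kcal
(iii): not needed.
(iv) as written: +2.7 kcal
(v) reversed: -7.9 kcal
Since enthalpy is a state function, ΔHrxn = (1)·(+19.6) + (1)·(+2.2) + (1)·(+2.7) + (-1)·(+7.9) = 16.6 kcal

ΔHrxn = 16.6 kcal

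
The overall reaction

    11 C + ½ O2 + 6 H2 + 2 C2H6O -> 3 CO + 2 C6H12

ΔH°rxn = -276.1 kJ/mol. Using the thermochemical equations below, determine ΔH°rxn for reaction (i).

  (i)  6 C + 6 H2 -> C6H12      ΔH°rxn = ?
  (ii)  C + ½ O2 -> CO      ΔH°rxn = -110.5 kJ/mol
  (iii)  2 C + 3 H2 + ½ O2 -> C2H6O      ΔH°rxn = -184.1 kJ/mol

ΔH°rxn = -156.4 kJ/mol

(i) × 2 (scale by 2 for the 2 C6H12): contributes 2·x
(ii) × 3 (scale by 3 for the 3 CO): (3)·(-110.5) = -331.5 kJ/mol
(iii) reversed and × 2 (reverse to put C2H6O on the reactant side; ×2 to match 2 C2H6O in the target): (-2)·(-184.1) = +368.2 kJ/mol
-276.1 = (-331.5) + (+368.2) + 2·x
x = (-276.1 − (+36.7)) / (2) = -156.4 kJ/mol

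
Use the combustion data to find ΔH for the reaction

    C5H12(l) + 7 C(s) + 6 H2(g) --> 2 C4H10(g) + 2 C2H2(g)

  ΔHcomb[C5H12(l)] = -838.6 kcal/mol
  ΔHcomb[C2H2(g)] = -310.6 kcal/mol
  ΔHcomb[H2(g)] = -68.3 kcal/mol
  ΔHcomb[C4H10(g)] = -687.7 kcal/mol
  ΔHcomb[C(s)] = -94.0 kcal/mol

ΔH = 90.2 kcal/mol

Using ΔH = Σ nΔHc°(reactants) − Σ nΔHc°(products):
= [1·(-838.6) + 7·(-94.0) + 6·(-68.3)] − [2·(-687.7) + 2·(-310.6)]
= 90.2 kcal/mol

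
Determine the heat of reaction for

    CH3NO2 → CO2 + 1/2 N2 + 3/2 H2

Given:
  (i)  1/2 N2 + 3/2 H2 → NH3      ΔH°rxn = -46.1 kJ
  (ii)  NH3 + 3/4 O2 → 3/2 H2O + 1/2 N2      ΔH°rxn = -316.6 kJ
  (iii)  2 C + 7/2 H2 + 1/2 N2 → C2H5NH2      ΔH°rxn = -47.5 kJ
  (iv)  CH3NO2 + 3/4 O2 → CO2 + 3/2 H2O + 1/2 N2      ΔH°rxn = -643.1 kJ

ΔH°rxn = -280.4 kJ

(i) reversed: +46.1 kJ
(ii) reversed: +316.6 kJ
(iii): not needed (C2H5NH2 appears nowhere else).
(iv) as written (CH3NO2 already on the reactant side): -643.1 kJ
Since enthalpy is a state function, ΔH°rxn = (-1)·(-46.1) + (-1)·(-316.6) + (1)·(-643.1) = -280.4 kJ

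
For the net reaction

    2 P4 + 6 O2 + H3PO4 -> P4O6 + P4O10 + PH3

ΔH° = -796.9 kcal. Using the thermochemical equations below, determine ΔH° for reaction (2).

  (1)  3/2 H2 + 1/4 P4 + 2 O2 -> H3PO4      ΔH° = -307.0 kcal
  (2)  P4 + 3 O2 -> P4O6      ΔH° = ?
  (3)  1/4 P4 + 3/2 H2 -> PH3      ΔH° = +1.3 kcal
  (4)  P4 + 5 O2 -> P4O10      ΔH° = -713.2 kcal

(1) reversed (reverse to put H3PO4 on the reactant side): +307.0 kcal
(2) as written (P4O6 already on the product side): contributes x
(3) as written (PH3 already on the product side): +1.3 kcal
(4) as written (P4O10 already on the product side): -713.2 kcal
-796.9 = (+307.0) + (+1.3) + (-713.2) + x
x = (-796.9 − (-404.9)) / (1) = -392.0 kcal

ΔH° = -392.0 kcal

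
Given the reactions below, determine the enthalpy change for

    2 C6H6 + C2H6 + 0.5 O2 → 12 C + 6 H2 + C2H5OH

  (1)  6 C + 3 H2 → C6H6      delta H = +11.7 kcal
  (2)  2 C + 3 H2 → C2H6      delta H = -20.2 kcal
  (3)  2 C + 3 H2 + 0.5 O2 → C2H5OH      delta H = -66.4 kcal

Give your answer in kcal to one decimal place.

(1) reversed and × 2: (-2)·(+11.7) = -23.4 kcal
(2) reversed: +20.2 kcal
(3) as written: -66.4 kcal
By Hess's law, delta H = (-2)·(+11.7) + (-1)·(-20.2) + (1)·(-66.4) = -69.6 kcal

delta H = -69.6 kcal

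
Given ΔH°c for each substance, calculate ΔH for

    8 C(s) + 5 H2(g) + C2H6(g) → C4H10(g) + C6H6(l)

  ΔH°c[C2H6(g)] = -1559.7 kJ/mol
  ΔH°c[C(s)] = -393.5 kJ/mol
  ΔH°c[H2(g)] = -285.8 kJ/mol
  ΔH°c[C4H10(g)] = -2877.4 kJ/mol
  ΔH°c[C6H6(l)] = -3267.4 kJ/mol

Using ΔH = Σ nΔHc°(reactants) − Σ nΔHc°(products):
= [8·(-393.5) + 5·(-285.8) + 1·(-1559.7)] − [1·(-2877.4) + 1·(-3267.4)]
= 8.1 kJ/mol

ΔH = 8.1 kJ/mol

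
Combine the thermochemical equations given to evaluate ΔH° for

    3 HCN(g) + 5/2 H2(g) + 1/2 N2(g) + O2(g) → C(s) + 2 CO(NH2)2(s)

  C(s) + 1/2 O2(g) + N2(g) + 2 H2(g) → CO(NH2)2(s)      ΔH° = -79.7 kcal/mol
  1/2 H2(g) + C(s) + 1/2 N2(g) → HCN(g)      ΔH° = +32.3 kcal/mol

equation 1 × 2: (2)·(-79.7) = -159.4 kcal/mol
equation 2 reversed and × 3: (-3)·(+32.3) = -96.9 kcal/mol
ΔH° = (-159.4) + (-96.9) = -256.3 kcal/mol

ΔH° = -256.3 kcal/mol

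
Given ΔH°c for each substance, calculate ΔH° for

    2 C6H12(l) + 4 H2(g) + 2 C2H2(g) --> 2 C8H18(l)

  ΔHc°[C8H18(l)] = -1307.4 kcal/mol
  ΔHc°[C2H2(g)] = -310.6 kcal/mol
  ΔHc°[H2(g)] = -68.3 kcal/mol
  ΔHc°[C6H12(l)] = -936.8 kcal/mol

With combustion enthalpies, reactants minus products:
= [2·(-936.8) + 4·(-68.3) + 2·(-310.6)] − [2·(-1307.4)]
= -153.2 kcal/mol

ΔH° = -153.2 kcal/mol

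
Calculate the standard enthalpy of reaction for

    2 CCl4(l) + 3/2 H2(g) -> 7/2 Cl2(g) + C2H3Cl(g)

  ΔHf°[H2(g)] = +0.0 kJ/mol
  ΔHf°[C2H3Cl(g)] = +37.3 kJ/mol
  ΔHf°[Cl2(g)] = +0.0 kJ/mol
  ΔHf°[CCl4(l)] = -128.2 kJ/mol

ΔH°rxn = Σ nΔHf°(products) − Σ nΔHf°(reactants).
Products: 7/2·(+0.0) + 1·(+37.3) = +37.3
Reactants: 2·(-128.2) + 3/2·(+0.0) = -256.4
ΔHrxn = (+37.3) − (-256.4) = 293.7 kJ/mol

ΔHrxn = 293.7 kJ/mol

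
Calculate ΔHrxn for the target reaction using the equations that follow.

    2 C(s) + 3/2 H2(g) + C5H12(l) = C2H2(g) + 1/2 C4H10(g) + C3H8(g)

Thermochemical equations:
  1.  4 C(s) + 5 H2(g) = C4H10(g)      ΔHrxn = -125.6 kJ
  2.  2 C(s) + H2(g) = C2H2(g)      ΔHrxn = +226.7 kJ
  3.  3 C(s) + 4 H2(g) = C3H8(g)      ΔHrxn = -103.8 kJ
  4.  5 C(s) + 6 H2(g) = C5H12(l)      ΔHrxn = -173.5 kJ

eq. 1 × 1/2 (scale by 1/2 for the 1/2 C4H10(g)): (1/2)·(-125.6) = -62.8 kJ
eq. 2 as written (C2H2(g) already on the product side): +226.7 kJ
eq. 3 as written (C3H8(g) already on the product side): -103.8 kJ
eq. 4 reversed (C5H12(l) must end up as a reactant): +173.5 kJ
Since enthalpy is a state function, ΔHrxn = (-62.8) + (+226.7) + (-103.8) + (+173.5) = 233.6 kJ

ΔHrxn = 233.6 kJ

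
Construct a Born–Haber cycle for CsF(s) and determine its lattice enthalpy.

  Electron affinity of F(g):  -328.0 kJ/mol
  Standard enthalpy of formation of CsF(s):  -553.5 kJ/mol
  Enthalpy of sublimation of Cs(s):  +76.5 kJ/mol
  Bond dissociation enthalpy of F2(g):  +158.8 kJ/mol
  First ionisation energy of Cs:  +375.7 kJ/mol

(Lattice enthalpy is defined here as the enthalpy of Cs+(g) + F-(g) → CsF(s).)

U = -757.1 kJ/mol

ΔHf° = 1·ΔHsub + 1·(ΣIE) + 1/2·D(F2) + 1·EA + U
-553.5 = 1·(+76.5) + 1·(+375.7) + 1/2·(+158.8) + 1·(-328.0) + U
U = -553.5 − (+203.6) = -757.1 kJ/mol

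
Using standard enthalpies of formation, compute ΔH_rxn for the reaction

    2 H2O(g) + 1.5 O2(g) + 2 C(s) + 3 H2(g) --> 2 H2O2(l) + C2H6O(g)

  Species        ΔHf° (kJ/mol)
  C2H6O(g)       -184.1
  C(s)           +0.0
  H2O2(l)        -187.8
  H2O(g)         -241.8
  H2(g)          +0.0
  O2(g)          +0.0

ΔH_rxn = -76.1 kJ/mol

Products: 2·(-187.8) + 1·(-184.1) = -559.7
Reactants: 2·(-241.8) + 3/2·(+0.0) + 2·(+0.0) + 3·(+0.0) = -483.6
ΔH_rxn = (-559.7) − (-483.6) = -76.1 kJ/mol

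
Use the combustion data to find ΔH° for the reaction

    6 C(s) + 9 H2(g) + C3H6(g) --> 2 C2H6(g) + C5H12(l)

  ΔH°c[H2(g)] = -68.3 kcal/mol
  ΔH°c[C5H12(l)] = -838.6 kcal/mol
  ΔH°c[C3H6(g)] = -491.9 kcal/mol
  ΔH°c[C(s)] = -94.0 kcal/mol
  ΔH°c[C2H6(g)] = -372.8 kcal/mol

With combustion enthalpies, reactants minus products:
= [6·(-94.0) + 9·(-68.3) + 1·(-491.9)] − [2·(-372.8) + 1·(-838.6)]
= -86.4 kcal/mol

ΔH° = -86.4 kcal/mol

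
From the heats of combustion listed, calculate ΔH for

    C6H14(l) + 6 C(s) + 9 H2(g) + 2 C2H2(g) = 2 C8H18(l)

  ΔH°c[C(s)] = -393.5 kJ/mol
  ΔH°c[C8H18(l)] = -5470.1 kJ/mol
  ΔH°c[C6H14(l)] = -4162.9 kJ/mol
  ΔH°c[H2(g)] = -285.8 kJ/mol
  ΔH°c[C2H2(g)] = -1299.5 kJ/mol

ΔH = -754.9 kJ/mol

Using ΔH = Σ nΔHc°(reactants) − Σ nΔHc°(products):
= [1·(-4162.9) + 6·(-393.5) + 9·(-285.8) + 2·(-1299.5)] − [2·(-5470.1)]
= -754.9 kJ/mol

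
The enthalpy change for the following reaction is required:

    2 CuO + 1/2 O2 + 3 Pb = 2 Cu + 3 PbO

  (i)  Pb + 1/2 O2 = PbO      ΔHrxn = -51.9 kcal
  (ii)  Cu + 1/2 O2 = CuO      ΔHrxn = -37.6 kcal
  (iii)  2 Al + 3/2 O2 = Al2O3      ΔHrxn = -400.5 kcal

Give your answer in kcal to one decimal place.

ΔHrxn = -80.5 kcal

(i) × 3 (×3 to match 3 PbO in the target): (3)·(-51.9) = -155.7 kcal
(ii) reversed and × 2 (reverse to put CuO on the reactant side; ×2 to match 2 CuO in the target): (-2)·(-37.6) = +75.2 kcal
(iii): not needed (Al2O3 appears nowhere else).
ΔHrxn = (-155.7) + (+75.2) = -80.5 kcal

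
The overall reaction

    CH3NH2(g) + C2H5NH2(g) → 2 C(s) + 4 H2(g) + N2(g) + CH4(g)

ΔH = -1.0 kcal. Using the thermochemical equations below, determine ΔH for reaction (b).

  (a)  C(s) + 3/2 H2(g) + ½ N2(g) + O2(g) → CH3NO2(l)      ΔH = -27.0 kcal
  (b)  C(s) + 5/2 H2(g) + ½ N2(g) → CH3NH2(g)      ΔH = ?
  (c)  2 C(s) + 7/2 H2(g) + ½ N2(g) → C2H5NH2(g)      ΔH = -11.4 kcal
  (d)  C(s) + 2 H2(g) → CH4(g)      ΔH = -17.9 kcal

(a): not needed (O2(g) appears nowhere else).
(b) reversed (reverse to put CH3NH2(g) on the reactant side): contributes −x
(c) reversed (reverse to put C2H5NH2(g) on the reactant side): +11.4 kcal
(d) as written (CH4(g) already on the product side): -17.9 kcal
-1.0 = (+11.4) + (-17.9) − x
x = (-1.0 − (-6.5)) / (-1) = -5.5 kcal

ΔH = -5.5 kcal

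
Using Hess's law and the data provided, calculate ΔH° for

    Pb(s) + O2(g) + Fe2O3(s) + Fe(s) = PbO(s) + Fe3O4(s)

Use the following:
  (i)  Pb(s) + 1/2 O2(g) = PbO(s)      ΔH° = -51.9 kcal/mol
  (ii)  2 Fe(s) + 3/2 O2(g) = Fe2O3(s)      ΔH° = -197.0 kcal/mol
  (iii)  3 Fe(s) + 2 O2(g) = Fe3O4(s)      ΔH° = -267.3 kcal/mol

ΔH° = -122.2 kcal/mol

(i) as written (PbO(s) already on the product side): -51.9 kcal/mol
(ii) reversed (reverse to put Fe2O3(s) on the reactant side): +197.0 kcal/mol
(iii) as written (Fe3O4(s) already on the product side): -267.3 kcal/mol
By Hess's law, ΔH° = (1)·(-51.9) + (-1)·(-197.0) + (1)·(-267.3) = -122.2 kcal/mol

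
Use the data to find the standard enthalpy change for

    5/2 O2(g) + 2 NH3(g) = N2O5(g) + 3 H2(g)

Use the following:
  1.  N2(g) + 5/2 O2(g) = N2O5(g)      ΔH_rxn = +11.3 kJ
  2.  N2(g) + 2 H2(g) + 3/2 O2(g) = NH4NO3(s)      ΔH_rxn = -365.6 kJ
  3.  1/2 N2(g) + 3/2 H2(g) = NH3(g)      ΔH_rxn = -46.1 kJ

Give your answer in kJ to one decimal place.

eq. 1 as written (N2O5(g) already on the product side): +11.3 kJ
eq. 2: not needed (NH4NO3(s) appears nowhere else).
eq. 3 reversed and × 2 (reverse to put NH3(g) on the reactant side; scale by 2 for the 2 NH3(g)): (-2)·(-46.1) = +92.2 kJ
Combining the equations, ΔH_rxn = (+11.3) + (+92.2) = 103.5 kJ

ΔH_rxn = 103.5 kJ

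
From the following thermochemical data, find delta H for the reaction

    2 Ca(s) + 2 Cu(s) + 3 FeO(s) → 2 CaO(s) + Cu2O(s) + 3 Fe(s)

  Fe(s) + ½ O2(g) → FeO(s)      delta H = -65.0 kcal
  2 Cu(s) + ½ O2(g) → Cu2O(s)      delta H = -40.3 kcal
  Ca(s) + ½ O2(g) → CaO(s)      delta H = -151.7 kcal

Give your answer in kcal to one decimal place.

delta H = -148.7 kcal

equation 1 reversed and × 3 (reverse to put FeO(s) on the reactant side; ×3 to match 3 FeO(s) in the target): (-3)·(-65.0) = +195.0 kcal
equation 2 as written (Cu2O(s) already on the product side): -40.3 kcal
equation 3 × 2 (scale by 2 for the 2 CaO(s)): (2)·(-151.7) = -303.4 kcal
Since enthalpy is a state function, delta H = (-3)·(-65.0) + (1)·(-40.3) + (2)·(-151.7) = -148.7 kcal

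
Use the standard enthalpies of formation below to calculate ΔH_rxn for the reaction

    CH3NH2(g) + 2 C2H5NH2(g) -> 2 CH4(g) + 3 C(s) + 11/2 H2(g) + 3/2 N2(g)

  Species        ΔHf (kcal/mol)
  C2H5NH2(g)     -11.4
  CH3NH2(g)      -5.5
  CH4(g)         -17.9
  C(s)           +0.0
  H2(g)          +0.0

ΔH_rxn = -7.5 kcal/mol

Products: 2·(-17.9) + 3·(+0.0) + 11/2·(+0.0) + 3/2·(+0.0) = -35.8
Reactants: 1·(-5.5) + 2·(-11.4) = -28.3
ΔH_rxn = (-35.8) − (-28.3) = -7.5 kcal/mol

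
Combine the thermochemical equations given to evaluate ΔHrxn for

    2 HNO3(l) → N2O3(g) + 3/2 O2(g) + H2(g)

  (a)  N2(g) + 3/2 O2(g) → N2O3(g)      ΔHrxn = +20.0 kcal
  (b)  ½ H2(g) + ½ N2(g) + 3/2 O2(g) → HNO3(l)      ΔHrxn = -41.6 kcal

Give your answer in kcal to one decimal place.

(a) as written: +20.0 kcal
(b) reversed and × 2: (-2)·(-41.6) = +83.2 kcal
Combining the equations, ΔHrxn = (+20.0) + (+83.2) = 103.2 kcal

ΔHrxn = 103.2 kcal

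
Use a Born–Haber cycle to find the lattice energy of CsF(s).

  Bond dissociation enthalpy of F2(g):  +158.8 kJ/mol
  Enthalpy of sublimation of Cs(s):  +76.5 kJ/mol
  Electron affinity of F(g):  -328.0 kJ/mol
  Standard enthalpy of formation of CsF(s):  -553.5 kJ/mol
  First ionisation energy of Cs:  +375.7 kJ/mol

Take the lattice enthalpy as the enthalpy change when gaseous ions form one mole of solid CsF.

U = -757.1 kJ/mol

ΔHf° = 1·ΔHsub + 1·(ΣIE) + 1/2·D(F2) + 1·EA + U
-553.5 = 1·(+76.5) + 1·(+375.7) + 1/2·(+158.8) + 1·(-328.0) + U
U = -553.5 − (+203.6) = -757.1 kJ/mol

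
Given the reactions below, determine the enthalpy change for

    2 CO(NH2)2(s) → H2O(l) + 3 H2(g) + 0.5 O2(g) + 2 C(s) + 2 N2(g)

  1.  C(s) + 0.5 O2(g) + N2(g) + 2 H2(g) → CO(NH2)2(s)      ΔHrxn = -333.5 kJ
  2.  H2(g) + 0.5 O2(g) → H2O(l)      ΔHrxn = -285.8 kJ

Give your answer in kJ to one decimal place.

ΔHrxn = 381.2 kJ

eq. 1 reversed and × 2 (reverse to put CO(NH2)2(s) on the reactant side; scale by 2 for the 2 CO(NH2)2(s)): (-2)·(-333.5) = +667.0 kJ
eq. 2 as written (H2O(l) already on the product side): -285.8 kJ
Summing the manipulated equations, ΔHrxn = (+667.0) + (-285.8) = 381.2 kJ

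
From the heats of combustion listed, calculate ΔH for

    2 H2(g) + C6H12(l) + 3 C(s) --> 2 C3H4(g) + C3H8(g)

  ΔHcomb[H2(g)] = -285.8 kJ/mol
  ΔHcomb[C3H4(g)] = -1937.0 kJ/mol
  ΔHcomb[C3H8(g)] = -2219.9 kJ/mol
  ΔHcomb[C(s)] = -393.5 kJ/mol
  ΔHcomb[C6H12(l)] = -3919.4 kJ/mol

Using ΔH = Σ nΔHc°(reactants) − Σ nΔHc°(products):
= [2·(-285.8) + 1·(-3919.4) + 3·(-393.5)] − [2·(-1937.0) + 1·(-2219.9)]
= 422.4 kJ/mol

ΔH = 422.4 kJ/mol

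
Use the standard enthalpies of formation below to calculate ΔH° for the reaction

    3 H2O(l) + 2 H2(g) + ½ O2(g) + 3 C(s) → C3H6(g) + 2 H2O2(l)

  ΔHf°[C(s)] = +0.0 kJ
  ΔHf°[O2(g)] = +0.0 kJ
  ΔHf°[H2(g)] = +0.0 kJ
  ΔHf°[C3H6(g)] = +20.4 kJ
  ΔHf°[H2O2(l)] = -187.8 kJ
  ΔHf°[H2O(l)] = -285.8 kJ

Products: 1·(+20.4) + 2·(-187.8) = -355.2
Reactants: 3·(-285.8) + 2·(+0.0) + 1/2·(+0.0) + 3·(+0.0) = -857.4
ΔH° = (-355.2) − (-857.4) = 502.2 kJ

ΔH° = 502.2 kJ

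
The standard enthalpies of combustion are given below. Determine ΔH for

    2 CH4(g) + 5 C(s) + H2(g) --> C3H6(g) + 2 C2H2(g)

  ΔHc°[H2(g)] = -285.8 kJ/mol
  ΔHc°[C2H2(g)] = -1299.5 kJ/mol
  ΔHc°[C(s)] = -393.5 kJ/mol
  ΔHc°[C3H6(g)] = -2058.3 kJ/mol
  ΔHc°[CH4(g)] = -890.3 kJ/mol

Using ΔH = Σ nΔHc°(reactants) − Σ nΔHc°(products):
= [2·(-890.3) + 5·(-393.5) + 1·(-285.8)] − [1·(-2058.3) + 2·(-1299.5)]
= 623.4 kJ/mol

ΔH = 623.4 kJ/mol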